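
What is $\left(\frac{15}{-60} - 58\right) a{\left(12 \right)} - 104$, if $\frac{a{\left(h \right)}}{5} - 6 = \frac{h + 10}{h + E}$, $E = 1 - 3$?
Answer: $- \frac{9969}{4} \approx -2492.3$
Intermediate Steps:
$E = -2$
$a{\left(h \right)} = 30 + \frac{5 \left(10 + h\right)}{-2 + h}$ ($a{\left(h \right)} = 30 + 5 \frac{h + 10}{h - 2} = 30 + 5 \frac{10 + h}{-2 + h} = 30 + \frac{5 \left(10 + h\right)}{-2 + h}$)
$\left(\frac{15}{-60} - 58\right) a{\left(12 \right)} - 104 = \left(\frac{15}{-60} - 58\right) \frac{5 \left(-2 + 7 \cdot 12\right)}{-2 + 12} - 104 = \left(15 \left(- \frac{1}{60}\right) - 58\right) \frac{5 \left(-2 + 84\right)}{10} - 104 = \left(- \frac{1}{4} - 58\right) 5 \cdot \frac{1}{10} \cdot 82 - 104 = \left(- \frac{233}{4}\right) 41 - 104 = - \frac{9553}{4} - 104 = - \frac{9969}{4}$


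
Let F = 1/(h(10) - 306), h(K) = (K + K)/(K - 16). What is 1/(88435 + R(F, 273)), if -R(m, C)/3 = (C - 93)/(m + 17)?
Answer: 15773/1394384135 ≈ 1.1312e-5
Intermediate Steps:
h(K) = 2*K/(-16 + K) (h(K) = (2*K)/(-16 + K) = 2*K/(-16 + K))
F = -3/928 (F = 1/(2*10/(-16 + 10) - 306) = 1/(2*10/(-6) - 306) = 1/(2*10*(-1/6) - 306) = 1/(-10/3 - 306) = 1/(-928/3) = -3/928 ≈ -0.0032328)
R(m, C) = -3*(-93 + C)/(17 + m) (R(m, C) = -3*(C - 93)/(m + 17) = -3*(-93 + C)/(17 + m))
1/(88435 + R(F, 273)) = 1/(88435 + 3*(93 - 1*273)/(17 - 3/928)) = 1/(88435 + 3*(93 - 273)/(15773/928)) = 1/(88435 + 3*(928/15773)*(-180)) = 1/(88435 - 501120/15773) = 1/(1394384135/15773) = 15773/1394384135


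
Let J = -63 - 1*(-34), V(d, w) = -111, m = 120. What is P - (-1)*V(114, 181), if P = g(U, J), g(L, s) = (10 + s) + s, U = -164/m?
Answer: -159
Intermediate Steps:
J = -29 (J = -63 + 34 = -29)
U = -41/30 (U = -164/120 = -164*1/120 = -41/30 ≈ -1.3667)
g(L, s) = 10 + 2*s
P = -48 (P = 10 + 2*(-29) = 10 - 58 = -48)
P - (-1)*V(114, 181) = -48 - (-1)*(-111) = -48 - 1*111 = -48 - 111 = -159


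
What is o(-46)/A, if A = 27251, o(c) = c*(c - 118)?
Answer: 7544/27251 ≈ 0.27683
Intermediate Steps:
o(c) = c*(-118 + c)
o(-46)/A = -46*(-118 - 46)/27251 = -46*(-164)*(1/27251) = 7544*(1/27251) = 7544/27251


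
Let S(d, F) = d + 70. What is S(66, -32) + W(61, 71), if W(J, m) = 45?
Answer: 181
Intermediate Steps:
S(d, F) = 70 + d
S(66, -32) + W(61, 71) = (70 + 66) + 45 = 136 + 45 = 181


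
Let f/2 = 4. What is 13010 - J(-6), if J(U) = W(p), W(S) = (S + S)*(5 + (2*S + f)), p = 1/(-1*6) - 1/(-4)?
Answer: 468281/36 ≈ 13008.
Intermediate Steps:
f = 8 (f = 2*4 = 8)
p = 1/12 (p = -1*1/6 - 1*(-1/4) = -1/6 + 1/4 = 1/12 ≈ 0.083333)
W(S) = 2*S*(13 + 2*S) (W(S) = (S + S)*(5 + (2*S + 8)) = (2*S)*(5 + (8 + 2*S)) = (2*S)*(13 + 2*S) = 2*S*(13 + 2*S))
J(U) = 79/36 (J(U) = 2*(1/12)*(13 + 2*(1/12)) = 2*(1/12)*(13 + 1/6) = 2*(1/12)*(79/6) = 79/36)
13010 - J(-6) = 13010 - 1*79/36 = 13010 - 79/36 = 468281/36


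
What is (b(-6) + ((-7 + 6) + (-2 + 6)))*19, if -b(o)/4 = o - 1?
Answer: 589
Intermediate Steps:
b(o) = 4 - 4*o (b(o) = -4*(o - 1) = -4*(-1 + o) = 4 - 4*o)
(b(-6) + ((-7 + 6) + (-2 + 6)))*19 = ((4 - 4*(-6)) + ((-7 + 6) + (-2 + 6)))*19 = ((4 + 24) + (-1 + 4))*19 = (28 + 3)*19 = 31*19 = 589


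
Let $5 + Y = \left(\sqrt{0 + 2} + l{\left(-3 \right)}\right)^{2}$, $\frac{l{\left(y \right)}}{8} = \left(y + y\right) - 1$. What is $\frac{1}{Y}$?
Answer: $\frac{3133}{9790601} + \frac{112 \sqrt{2}}{9790601} \approx 0.00033618$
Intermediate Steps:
$l{\left(y \right)} = -8 + 16 y$ ($l{\left(y \right)} = 8 \left(\left(y + y\right) - 1\right) = 8 \left(2 y - 1\right) = 8 \left(-1 + 2 y\right) = -8 + 16 y$)
$Y = -5 + \left(-56 + \sqrt{2}\right)^{2}$ ($Y = -5 + \left(\sqrt{0 + 2} + \left(-8 + 16 \left(-3\right)\right)\right)^{2} = -5 + \left(\sqrt{2} - 56\right)^{2} = -5 + \left(-56 + \sqrt{2}\right)^{2} \approx 2974.6$)
$\frac{1}{Y} = \frac{1}{3133 - 112 \sqrt{2}}$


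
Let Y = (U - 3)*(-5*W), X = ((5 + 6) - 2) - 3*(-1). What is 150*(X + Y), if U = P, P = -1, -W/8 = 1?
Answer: -22200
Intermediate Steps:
W = -8 (W = -8*1 = -8)
U = -1
X = 12 (X = (11 - 2) + 3 = 9 + 3 = 12)
Y = -160 (Y = (-1 - 3)*(-5*(-8)) = -4*40 = -160)
150*(X + Y) = 150*(12 - 160) = 150*(-148) = -22200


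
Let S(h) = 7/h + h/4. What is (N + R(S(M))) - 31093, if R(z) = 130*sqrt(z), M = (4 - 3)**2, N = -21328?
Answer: -52421 + 65*sqrt(29) ≈ -52071.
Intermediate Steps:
M = 1 (M = 1**2 = 1)
S(h) = 7/h + h/4 (S(h) = 7/h + h*(1/4) = 7/h + h/4)
(N + R(S(M))) - 31093 = (-21328 + 130*sqrt(7/1 + (1/4)*1)) - 31093 = (-21328 + 130*sqrt(7*1 + 1/4)) - 31093 = (-21328 + 130*sqrt(7 + 1/4)) - 31093 = (-21328 + 130*sqrt(29/4)) - 31093 = (-21328 + 130*(sqrt(29)/2)) - 31093 = (-21328 + 65*sqrt(29)) - 31093 = -52421 + 65*sqrt(29)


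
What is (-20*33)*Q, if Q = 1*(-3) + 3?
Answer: 0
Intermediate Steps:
Q = 0 (Q = -3 + 3 = 0)
(-20*33)*Q = -20*33*0 = -660*0 = 0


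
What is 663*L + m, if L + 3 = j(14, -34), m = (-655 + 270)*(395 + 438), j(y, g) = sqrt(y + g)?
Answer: -322694 + 1326*I*sqrt(5) ≈ -3.2269e+5 + 2965.0*I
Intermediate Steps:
j(y, g) = sqrt(g + y)
m = -320705 (m = -385*833 = -320705)
L = -3 + 2*I*sqrt(5) (L = -3 + sqrt(-34 + 14) = -3 + sqrt(-20) = -3 + 2*I*sqrt(5) ≈ -3.0 + 4.4721*I)
663*L + m = 663*(-3 + 2*I*sqrt(5)) - 320705 = (-1989 + 1326*I*sqrt(5)) - 320705 = -322694 + 1326*I*sqrt(5)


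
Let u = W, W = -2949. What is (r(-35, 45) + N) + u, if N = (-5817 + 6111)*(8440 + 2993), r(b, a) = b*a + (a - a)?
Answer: 3356778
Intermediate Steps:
r(b, a) = a*b (r(b, a) = a*b + 0 = a*b)
u = -2949
N = 3361302 (N = 294*11433 = 3361302)
(r(-35, 45) + N) + u = (45*(-35) + 3361302) - 2949 = (-1575 + 3361302) - 2949 = 3359727 - 2949 = 3356778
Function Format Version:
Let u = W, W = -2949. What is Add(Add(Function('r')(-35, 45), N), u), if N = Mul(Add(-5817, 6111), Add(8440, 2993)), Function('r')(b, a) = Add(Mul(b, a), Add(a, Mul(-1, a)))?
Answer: 3356778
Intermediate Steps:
Function('r')(b, a) = Mul(a, b) (Function('r')(b, a) = Add(Mul(a, b), 0) = Mul(a, b))
u = -2949
N = 3361302 (N = Mul(294, 11433) = 3361302)
Add(Add(Function('r')(-35, 45), N), u) = Add(Add(Mul(45, -35), 3361302), -2949) = Add(Add(-1575, 3361302), -2949) = Add(3359727, -2949) = 3356778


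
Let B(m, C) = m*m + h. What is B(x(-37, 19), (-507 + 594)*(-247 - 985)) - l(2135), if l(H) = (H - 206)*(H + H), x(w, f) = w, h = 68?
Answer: -8235393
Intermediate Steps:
B(m, C) = 68 + m² (B(m, C) = m*m + 68 = m² + 68 = 68 + m²)
l(H) = 2*H*(-206 + H) (l(H) = (-206 + H)*(2*H) = 2*H*(-206 + H))
B(x(-37, 19), (-507 + 594)*(-247 - 985)) - l(2135) = (68 + (-37)²) - 2*2135*(-206 + 2135) = (68 + 1369) - 2*2135*1929 = 1437 - 1*8236830 = 1437 - 8236830 = -8235393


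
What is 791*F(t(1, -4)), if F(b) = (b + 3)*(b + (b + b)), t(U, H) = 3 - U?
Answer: 23730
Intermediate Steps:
F(b) = 3*b*(3 + b) (F(b) = (3 + b)*(b + 2*b) = (3 + b)*(3*b) = 3*b*(3 + b))
791*F(t(1, -4)) = 791*(3*(3 - 1*1)*(3 + (3 - 1*1))) = 791*(3*(3 - 1)*(3 + (3 - 1))) = 791*(3*2*(3 + 2)) = 791*(3*2*5) = 791*30 = 23730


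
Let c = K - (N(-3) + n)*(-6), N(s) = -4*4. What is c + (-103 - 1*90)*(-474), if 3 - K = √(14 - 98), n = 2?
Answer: 91401 - 2*I*√21 ≈ 91401.0 - 9.1651*I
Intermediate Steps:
N(s) = -16
K = 3 - 2*I*√21 (K = 3 - √(14 - 98) = 3 - √(-84) = 3 - 2*I*√21 ≈ 3.0 - 9.1651*I)
c = -81 - 2*I*√21 (c = (3 - 2*I*√21) - (-16 + 2)*(-6) = (3 - 2*I*√21) - (-14)*(-6) = (3 - 2*I*√21) - 1*84 = (3 - 2*I*√21) - 84 = -81 - 2*I*√21 ≈ -81.0 - 9.1651*I)
c + (-103 - 1*90)*(-474) = (-81 - 2*I*√21) + (-103 - 1*90)*(-474) = (-81 - 2*I*√21) + (-103 - 90)*(-474) = (-81 - 2*I*√21) - 193*(-474) = (-81 - 2*I*√21) + 91482 = 91401 - 2*I*√21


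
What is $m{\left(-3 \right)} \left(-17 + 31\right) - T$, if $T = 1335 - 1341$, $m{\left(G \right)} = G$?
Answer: $-36$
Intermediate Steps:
$T = -6$
$m{\left(-3 \right)} \left(-17 + 31\right) - T = - 3 \left(-17 + 31\right) - -6 = \left(-3\right) 14 + 6 = -42 + 6 = -36$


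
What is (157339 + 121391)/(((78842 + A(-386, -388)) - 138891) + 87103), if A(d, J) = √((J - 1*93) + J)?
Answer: 1508152284/146383957 - 55746*I*√869/146383957 ≈ 10.303 - 0.011226*I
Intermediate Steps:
A(d, J) = √(-93 + 2*J) (A(d, J) = √((J - 93) + J) = √((-93 + J) + J) = √(-93 + 2*J))
(157339 + 121391)/(((78842 + A(-386, -388)) - 138891) + 87103) = (157339 + 121391)/(((78842 + √(-93 + 2*(-388))) - 138891) + 87103) = 278730/(((78842 + √(-93 - 776)) - 138891) + 87103) = 278730/(((78842 + √(-869)) - 138891) + 87103) = 278730/(((78842 + I*√869) - 138891) + 87103) = 278730/((-60049 + I*√869) + 87103) = 278730/(27054 + I*√869)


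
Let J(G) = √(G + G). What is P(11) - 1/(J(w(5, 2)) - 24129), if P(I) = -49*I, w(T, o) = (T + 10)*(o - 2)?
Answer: -13005530/24129 ≈ -539.00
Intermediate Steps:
w(T, o) = (-2 + o)*(10 + T) (w(T, o) = (10 + T)*(-2 + o) = (-2 + o)*(10 + T))
J(G) = √2*√G (J(G) = √(2*G) = √2*√G)
P(11) - 1/(J(w(5, 2)) - 24129) = -49*11 - 1/(√2*√(-20 - 2*5 + 10*2 + 5*2) - 24129) = -539 - 1/(√2*√(-20 - 10 + 20 + 10) - 24129) = -539 - 1/(√2*√0 - 24129) = -539 - 1/(√2*0 - 24129) = -539 - 1/(0 - 24129) = -539 - 1/(-24129) = -539 - 1*(-1/24129) = -539 + 1/24129 = -13005530/24129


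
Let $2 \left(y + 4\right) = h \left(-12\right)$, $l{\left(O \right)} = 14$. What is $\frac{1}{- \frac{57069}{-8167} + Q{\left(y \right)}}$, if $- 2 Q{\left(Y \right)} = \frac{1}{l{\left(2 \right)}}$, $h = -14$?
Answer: $\frac{228676}{1589765} \approx 0.14384$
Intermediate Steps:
$y = 80$ ($y = -4 + \frac{\left(-14\right) \left(-12\right)}{2} = -4 + \frac{1}{2} \cdot 168 = -4 + 84 = 80$)
$Q{\left(Y \right)} = - \frac{1}{28}$ ($Q{\left(Y \right)} = - \frac{1}{2 \cdot 14} = \left(- \frac{1}{2}\right) \frac{1}{14} = - \frac{1}{28}$)
$\frac{1}{- \frac{57069}{-8167} + Q{\left(y \right)}} = \frac{1}{- \frac{57069}{-8167} - \frac{1}{28}} = \frac{1}{\left(-57069\right) \left(- \frac{1}{8167}\right) - \frac{1}{28}} = \frac{1}{\frac{57069}{8167} - \frac{1}{28}} = \frac{1}{\frac{1589765}{228676}} = \frac{228676}{1589765}$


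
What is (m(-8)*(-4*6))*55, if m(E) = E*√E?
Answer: 21120*I*√2 ≈ 29868.0*I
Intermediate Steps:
m(E) = E^(3/2)
(m(-8)*(-4*6))*55 = ((-8)^(3/2)*(-4*6))*55 = (-16*I*√2*(-24))*55 = (384*I*√2)*55 = 21120*I*√2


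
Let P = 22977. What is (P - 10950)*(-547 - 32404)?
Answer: -396301677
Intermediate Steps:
(P - 10950)*(-547 - 32404) = (22977 - 10950)*(-547 - 32404) = 12027*(-32951) = -396301677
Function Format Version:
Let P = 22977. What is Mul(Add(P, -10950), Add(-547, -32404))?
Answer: -396301677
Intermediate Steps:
Mul(Add(P, -10950), Add(-547, -32404)) = Mul(Add(22977, -10950), Add(-547, -32404)) = Mul(12027, -32951) = -396301677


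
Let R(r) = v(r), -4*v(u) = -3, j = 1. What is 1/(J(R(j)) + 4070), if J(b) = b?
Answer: 4/16283 ≈ 0.00024565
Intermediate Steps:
v(u) = ¾ (v(u) = -¼*(-3) = ¾)
R(r) = ¾
1/(J(R(j)) + 4070) = 1/(¾ + 4070) = 1/(16283/4) = 4/16283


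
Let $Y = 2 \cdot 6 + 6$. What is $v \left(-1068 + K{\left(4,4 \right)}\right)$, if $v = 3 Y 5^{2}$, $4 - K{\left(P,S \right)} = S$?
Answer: $-1441800$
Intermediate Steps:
$K{\left(P,S \right)} = 4 - S$
$Y = 18$ ($Y = 12 + 6 = 18$)
$v = 1350$ ($v = 3 \cdot 18 \cdot 5^{2} = 54 \cdot 25 = 1350$)
$v \left(-1068 + K{\left(4,4 \right)}\right) = 1350 \left(-1068 + \left(4 - 4\right)\right) = 1350 \left(-1068 + 0\right) = 1350 \left(-1068\right) = -1441800$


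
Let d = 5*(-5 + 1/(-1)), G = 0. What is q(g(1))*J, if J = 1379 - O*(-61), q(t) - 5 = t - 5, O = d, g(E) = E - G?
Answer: -451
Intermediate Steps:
g(E) = E (g(E) = E - 1*0 = E + 0 = E)
d = -30 (d = 5*(-5 - 1) = 5*(-6) = -30)
O = -30
q(t) = t (q(t) = 5 + (t - 5) = 5 + (-5 + t) = t)
J = -451 (J = 1379 - (-30)*(-61) = 1379 - 1*1830 = 1379 - 1830 = -451)
q(g(1))*J = 1*(-451) = -451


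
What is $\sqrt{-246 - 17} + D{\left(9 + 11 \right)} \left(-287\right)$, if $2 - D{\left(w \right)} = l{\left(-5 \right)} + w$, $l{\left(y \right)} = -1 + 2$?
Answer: $5453 + i \sqrt{263} \approx 5453.0 + 16.217 i$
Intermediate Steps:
$l{\left(y \right)} = 1$
$D{\left(w \right)} = 1 - w$ ($D{\left(w \right)} = 2 - \left(1 + w\right) = 1 - w$)
$\sqrt{-246 - 17} + D{\left(9 + 11 \right)} \left(-287\right) = \sqrt{-246 - 17} + \left(1 - \left(9 + 11\right)\right) \left(-287\right) = \sqrt{-263} + \left(1 - 20\right) \left(-287\right) = i \sqrt{263} + \left(1 - 20\right) \left(-287\right) = i \sqrt{263} - -5453 = i \sqrt{263} + 5453 = 5453 + i \sqrt{263}$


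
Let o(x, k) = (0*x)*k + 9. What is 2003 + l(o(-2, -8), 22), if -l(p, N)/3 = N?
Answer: 1937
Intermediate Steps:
o(x, k) = 9 (o(x, k) = 0*k + 9 = 0 + 9 = 9)
l(p, N) = -3*N
2003 + l(o(-2, -8), 22) = 2003 - 3*22 = 2003 - 66 = 1937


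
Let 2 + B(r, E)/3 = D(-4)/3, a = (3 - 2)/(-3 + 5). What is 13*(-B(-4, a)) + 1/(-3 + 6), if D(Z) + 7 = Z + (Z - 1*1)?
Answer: 859/3 ≈ 286.33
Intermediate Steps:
D(Z) = -8 + 2*Z (D(Z) = -7 + (Z + (Z - 1*1)) = -7 + (Z + (Z - 1)) = -7 + (Z + (-1 + Z)) = -7 + (-1 + 2*Z) = -8 + 2*Z)
a = 1/2 ≈ 0.50000
B(r, E) = -22 (B(r, E) = -6 + 3*((-8 + 2*(-4))/3) = -6 + 3*((-8 - 8)*(1/3)) = -6 + 3*(-16*1/3) = -6 + 3*(-16/3) = -6 - 16 = -22)
13*(-B(-4, a)) + 1/(-3 + 6) = 13*(-1*(-22)) + 1/(-3 + 6) = 13*22 + 1/3 = 286 + 1/3 = 859/3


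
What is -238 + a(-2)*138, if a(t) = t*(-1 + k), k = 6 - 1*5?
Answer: -238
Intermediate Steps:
k = 1 (k = 6 - 5 = 1)
a(t) = 0 (a(t) = t*(-1 + 1) = t*0 = 0)
-238 + a(-2)*138 = -238 + 0*138 = -238 + 0 = -238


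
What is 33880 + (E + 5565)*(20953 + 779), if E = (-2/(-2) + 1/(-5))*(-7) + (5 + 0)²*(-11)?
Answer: 574372304/5 ≈ 1.1487e+8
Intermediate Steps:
E = -1403/5 (E = (-2*(-½) + 1*(-⅕))*(-7) + 5²*(-11) = (1 - ⅕)*(-7) + 25*(-11) = (⅘)*(-7) - 275 = -28/5 - 275 = -1403/5 ≈ -280.60)
33880 + (E + 5565)*(20953 + 779) = 33880 + (-1403/5 + 5565)*(20953 + 779) = 33880 + (26422/5)*21732 = 33880 + 574202904/5 = 574372304/5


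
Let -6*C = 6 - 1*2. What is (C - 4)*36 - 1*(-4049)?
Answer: 3881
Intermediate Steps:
C = -2/3 (C = -(6 - 1*2)/6 = -(6 - 2)/6 = -1/6*4 = -2/3 ≈ -0.66667)
(C - 4)*36 - 1*(-4049) = (-2/3 - 4)*36 - 1*(-4049) = -14/3*36 + 4049 = -168 + 4049 = 3881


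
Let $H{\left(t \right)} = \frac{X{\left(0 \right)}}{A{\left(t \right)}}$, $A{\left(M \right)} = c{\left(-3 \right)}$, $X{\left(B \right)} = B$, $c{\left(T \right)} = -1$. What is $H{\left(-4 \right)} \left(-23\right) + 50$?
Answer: $50$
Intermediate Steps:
$A{\left(M \right)} = -1$
$H{\left(t \right)} = 0$ ($H{\left(t \right)} = \frac{0}{-1} = 0 \left(-1\right) = 0$)
$H{\left(-4 \right)} \left(-23\right) + 50 = 0 \left(-23\right) + 50 = 0 + 50 = 50$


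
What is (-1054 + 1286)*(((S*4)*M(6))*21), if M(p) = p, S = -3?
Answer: -350784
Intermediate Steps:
(-1054 + 1286)*(((S*4)*M(6))*21) = (-1054 + 1286)*((-3*4*6)*21) = 232*(-12*6*21) = 232*(-72*21) = 232*(-1512) = -350784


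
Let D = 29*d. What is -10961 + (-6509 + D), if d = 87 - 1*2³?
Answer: -15179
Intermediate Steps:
d = 79 (d = 87 - 1*8 = 87 - 8 = 79)
D = 2291 (D = 29*79 = 2291)
-10961 + (-6509 + D) = -10961 + (-6509 + 2291) = -10961 - 4218 = -15179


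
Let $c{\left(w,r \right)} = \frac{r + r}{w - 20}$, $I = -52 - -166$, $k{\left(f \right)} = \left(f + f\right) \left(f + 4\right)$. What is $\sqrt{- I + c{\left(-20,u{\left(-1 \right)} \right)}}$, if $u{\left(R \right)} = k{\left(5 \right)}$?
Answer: $\frac{i \sqrt{474}}{2} \approx 10.886 i$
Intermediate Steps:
$k{\left(f \right)} = 2 f \left(4 + f\right)$
$I = 114$ ($I = -52 + 166 = 114$)
$u{\left(R \right)} = 90$ ($u{\left(R \right)} = 2 \cdot 5 \left(4 + 5\right) = 2 \cdot 5 \cdot 9 = 90$)
$c{\left(w,r \right)} = \frac{2 r}{-20 + w}$
$\sqrt{- I + c{\left(-20,u{\left(-1 \right)} \right)}} = \sqrt{\left(-1\right) 114 + 2 \cdot 90 \frac{1}{-20 - 20}} = \sqrt{-114 + 2 \cdot 90 \frac{1}{-40}} = \sqrt{-114 + 2 \cdot 90 \left(- \frac{1}{40}\right)} = \sqrt{-114 - \frac{9}{2}} = \sqrt{- \frac{237}{2}} = \frac{i \sqrt{474}}{2}$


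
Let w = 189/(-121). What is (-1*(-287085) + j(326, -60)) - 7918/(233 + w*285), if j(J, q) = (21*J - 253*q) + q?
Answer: 3967457675/12836 ≈ 3.0909e+5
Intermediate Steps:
j(J, q) = -252*q + 21*J (j(J, q) = (-253*q + 21*J) + q = -252*q + 21*J)
w = -189/121 (w = 189*(-1/121) = -189/121 ≈ -1.5620)
(-1*(-287085) + j(326, -60)) - 7918/(233 + w*285) = (-1*(-287085) + (-252*(-60) + 21*326)) - 7918/(233 - 189/121*285) = (287085 + (15120 + 6846)) - 7918/(233 - 53865/121) = (287085 + 21966) - 7918/(-25672/121) = 309051 - 7918*(-121/25672) = 309051 + 479039/12836 = 3967457675/12836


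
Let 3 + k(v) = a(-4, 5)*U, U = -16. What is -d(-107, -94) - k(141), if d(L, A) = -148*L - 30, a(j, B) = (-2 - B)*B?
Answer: -16363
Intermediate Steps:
a(j, B) = B*(-2 - B)
d(L, A) = -30 - 148*L
k(v) = 557 (k(v) = -3 - 1*5*(2 + 5)*(-16) = -3 - 1*5*7*(-16) = -3 - 35*(-16) = -3 + 560 = 557)
-d(-107, -94) - k(141) = -(-30 - 148*(-107)) - 1*557 = -(-30 + 15836) - 557 = -1*15806 - 557 = -15806 - 557 = -16363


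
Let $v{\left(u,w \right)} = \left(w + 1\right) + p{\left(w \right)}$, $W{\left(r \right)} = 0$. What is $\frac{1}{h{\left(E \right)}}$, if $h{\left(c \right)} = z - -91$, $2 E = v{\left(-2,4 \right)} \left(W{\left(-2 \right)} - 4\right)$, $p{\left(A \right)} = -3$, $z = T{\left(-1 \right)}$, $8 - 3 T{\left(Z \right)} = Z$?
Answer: $\frac{1}{94} \approx 0.010638$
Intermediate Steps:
$T{\left(Z \right)} = \frac{8}{3} - \frac{Z}{3}$
$z = 3$ ($z = \frac{8}{3} - - \frac{1}{3} = \frac{8}{3} + \frac{1}{3} = 3$)
$v{\left(u,w \right)} = -2 + w$ ($v{\left(u,w \right)} = \left(w + 1\right) - 3 = \left(1 + w\right) - 3 = -2 + w$)
$E = -4$ ($E = \frac{\left(-2 + 4\right) \left(0 - 4\right)}{2} = \frac{2 \left(-4\right)}{2} = \frac{1}{2} \left(-8\right) = -4$)
$h{\left(c \right)} = 94$ ($h{\left(c \right)} = 3 - -91 = 3 + 91 = 94$)
$\frac{1}{h{\left(E \right)}} = \frac{1}{94}$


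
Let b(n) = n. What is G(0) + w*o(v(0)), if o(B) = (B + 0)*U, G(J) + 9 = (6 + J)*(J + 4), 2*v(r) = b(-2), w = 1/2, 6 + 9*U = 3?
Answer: 91/6 ≈ 15.167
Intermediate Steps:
U = -⅓ (U = -⅔ + (⅑)*3 = -⅔ + ⅓ = -⅓ ≈ -0.33333)
w = ½ ≈ 0.50000
v(r) = -1 (v(r) = (½)*(-2) = -1)
G(J) = -9 + (4 + J)*(6 + J) (G(J) = -9 + (6 + J)*(J + 4) = -9 + (6 + J)*(4 + J) = -9 + (4 + J)*(6 + J))
o(B) = -B/3 (o(B) = (B + 0)*(-⅓) = B*(-⅓) = -B/3)
G(0) + w*o(v(0)) = (15 + 0² + 10*0) + (-⅓*(-1))/2 = (15 + 0 + 0) + (½)*(⅓) = 15 + ⅙ = 91/6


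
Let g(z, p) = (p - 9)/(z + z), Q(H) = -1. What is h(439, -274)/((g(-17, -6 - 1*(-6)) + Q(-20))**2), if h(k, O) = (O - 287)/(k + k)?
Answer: -324258/274375 ≈ -1.1818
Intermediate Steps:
h(k, O) = (-287 + O)/(2*k) (h(k, O) = (-287 + O)/((2*k)) = (-287 + O)*(1/(2*k)) = (-287 + O)/(2*k))
g(z, p) = (-9 + p)/(2*z) (g(z, p) = (-9 + p)/((2*z)) = (-9 + p)*(1/(2*z)) = (-9 + p)/(2*z))
h(439, -274)/((g(-17, -6 - 1*(-6)) + Q(-20))**2) = ((1/2)*(-287 - 274)/439)/(((1/2)*(-9 + (-6 - 1*(-6)))/(-17) - 1)**2) = ((1/2)*(1/439)*(-561))/(((1/2)*(-1/17)*(-9 + (-6 + 6)) - 1)**2) = -561/(878*((1/2)*(-1/17)*(-9 + 0) - 1)**2) = -561/(878*((1/2)*(-1/17)*(-9) - 1)**2) = -561/(878*(9/34 - 1)**2) = -561/(878*((-25/34)**2)) = -561/(878*625/1156) = -561/878*1156/625 = -324258/274375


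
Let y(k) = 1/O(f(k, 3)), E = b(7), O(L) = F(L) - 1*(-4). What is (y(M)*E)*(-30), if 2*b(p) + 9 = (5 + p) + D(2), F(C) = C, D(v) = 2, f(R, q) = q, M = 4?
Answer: -75/7 ≈ -10.714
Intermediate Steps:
O(L) = 4 + L (O(L) = L - 1*(-4) = L + 4 = 4 + L)
b(p) = -1 + p/2 (b(p) = -9/2 + ((5 + p) + 2)/2 = -9/2 + (7 + p)/2 = -9/2 + (7/2 + p/2) = -1 + p/2)
E = 5/2 (E = -1 + (1/2)*7 = -1 + 7/2 = 5/2 ≈ 2.5000)
y(k) = 1/7 (y(k) = 1/(4 + 3) = 1/7)
(y(M)*E)*(-30) = ((1/7)*(5/2))*(-30) = (5/14)*(-30) = -75/7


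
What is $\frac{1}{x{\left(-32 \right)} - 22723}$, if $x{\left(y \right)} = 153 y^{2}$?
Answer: $\frac{1}{133949} \approx 7.4655 \cdot 10^{-6}$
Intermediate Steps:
$\frac{1}{x{\left(-32 \right)} - 22723} = \frac{1}{153 \left(-32\right)^{2} - 22723} = \frac{1}{153 \cdot 1024 - 22723} = \frac{1}{156672 - 22723} = \frac{1}{133949}$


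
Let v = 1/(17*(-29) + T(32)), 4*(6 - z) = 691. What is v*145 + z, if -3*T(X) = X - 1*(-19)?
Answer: -34075/204 ≈ -167.03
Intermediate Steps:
T(X) = -19/3 - X/3 (T(X) = -(X - 1*(-19))/3 = -(X + 19)/3 = -(19 + X)/3 = -19/3 - X/3)
z = -667/4 (z = 6 - ¼*691 = 6 - 691/4 = -667/4 ≈ -166.75)
v = -1/510 (v = 1/(17*(-29) + (-19/3 - ⅓*32)) = 1/(-493 + (-19/3 - 32/3)) = 1/(-493 - 17) = 1/(-510) = -1/510 ≈ -0.0019608)
v*145 + z = -1/510*145 - 667/4 = -29/102 - 667/4 = -34075/204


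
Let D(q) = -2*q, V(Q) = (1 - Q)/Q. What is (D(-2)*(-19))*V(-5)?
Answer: 456/5 ≈ 91.200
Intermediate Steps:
V(Q) = (1 - Q)/Q
(D(-2)*(-19))*V(-5) = (-2*(-2)*(-19))*((1 - 1*(-5))/(-5)) = (4*(-19))*(-(1 + 5)/5) = -(-76)*6/5 = -76*(-6/5) = 456/5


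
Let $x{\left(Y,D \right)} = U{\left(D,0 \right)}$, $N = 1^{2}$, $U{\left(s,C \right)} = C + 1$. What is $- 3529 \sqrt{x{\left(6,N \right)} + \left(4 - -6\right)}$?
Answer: $- 3529 \sqrt{11} \approx -11704.0$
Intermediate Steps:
$U{\left(s,C \right)} = 1 + C$
$N = 1$
$x{\left(Y,D \right)} = 1$ ($x{\left(Y,D \right)} = 1 + 0 = 1$)
$- 3529 \sqrt{x{\left(6,N \right)} + \left(4 - -6\right)} = - 3529 \sqrt{1 + \left(4 - -6\right)} = - 3529 \sqrt{1 + \left(4 + 6\right)} = - 3529 \sqrt{1 + 10} = - 3529 \sqrt{11}$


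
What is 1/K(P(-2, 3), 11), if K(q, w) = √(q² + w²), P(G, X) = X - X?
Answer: 1/11 ≈ 0.090909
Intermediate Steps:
P(G, X) = 0
1/K(P(-2, 3), 11) = 1/(√(0² + 11²)) = 1/(√(0 + 121)) = 1/(√121) = 1/11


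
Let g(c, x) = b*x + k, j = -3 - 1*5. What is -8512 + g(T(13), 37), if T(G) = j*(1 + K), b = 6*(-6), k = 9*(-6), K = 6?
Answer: -9898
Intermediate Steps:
j = -8 (j = -3 - 5 = -8)
k = -54
b = -36
T(G) = -56 (T(G) = -8*(1 + 6) = -8*7 = -56)
g(c, x) = -54 - 36*x (g(c, x) = -36*x - 54 = -54 - 36*x)
-8512 + g(T(13), 37) = -8512 + (-54 - 36*37) = -8512 + (-54 - 1332) = -8512 - 1386 = -9898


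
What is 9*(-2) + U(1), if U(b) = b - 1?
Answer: -18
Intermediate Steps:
U(b) = -1 + b
9*(-2) + U(1) = 9*(-2) + (-1 + 1) = -18 + 0 = -18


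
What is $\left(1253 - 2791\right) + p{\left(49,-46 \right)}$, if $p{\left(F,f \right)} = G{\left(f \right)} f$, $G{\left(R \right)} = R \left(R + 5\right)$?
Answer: $-88294$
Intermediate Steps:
$G{\left(R \right)} = R \left(5 + R\right)$
$p{\left(F,f \right)} = f^{2} \left(5 + f\right)$ ($p{\left(F,f \right)} = f \left(5 + f\right) f = f^{2} \left(5 + f\right)$)
$\left(1253 - 2791\right) + p{\left(49,-46 \right)} = \left(1253 - 2791\right) + \left(-46\right)^{2} \left(5 - 46\right) = -1538 + 2116 \left(-41\right) = -1538 - 86756 = -88294$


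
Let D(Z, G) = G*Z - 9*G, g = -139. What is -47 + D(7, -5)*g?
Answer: -1437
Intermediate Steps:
D(Z, G) = -9*G + G*Z
-47 + D(7, -5)*g = -47 - 5*(-9 + 7)*(-139) = -47 - 5*(-2)*(-139) = -47 + 10*(-139) = -47 - 1390 = -1437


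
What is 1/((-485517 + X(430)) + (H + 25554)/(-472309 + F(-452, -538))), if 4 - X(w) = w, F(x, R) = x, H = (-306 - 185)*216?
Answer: -157587/76578272707 ≈ -2.0579e-6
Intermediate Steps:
H = -106056 (H = -491*216 = -106056)
X(w) = 4 - w
1/((-485517 + X(430)) + (H + 25554)/(-472309 + F(-452, -538))) = 1/((-485517 + (4 - 1*430)) + (-106056 + 25554)/(-472309 - 452)) = 1/((-485517 + (4 - 430)) - 80502/(-472761)) = 1/((-485517 - 426) - 80502*(-1/472761)) = 1/(-485943 + 26834/157587) = 1/(-76578272707/157587) = -157587/76578272707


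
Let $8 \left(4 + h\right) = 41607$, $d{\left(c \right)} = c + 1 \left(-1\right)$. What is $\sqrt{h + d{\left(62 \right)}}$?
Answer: $\frac{\sqrt{84126}}{4} \approx 72.511$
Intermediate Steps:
$d{\left(c \right)} = -1 + c$ ($d{\left(c \right)} = c - 1 = -1 + c$)
$h = \frac{41575}{8}$ ($h = -4 + \frac{1}{8} \cdot 41607 = -4 + \frac{41607}{8} = \frac{41575}{8} \approx 5196.9$)
$\sqrt{h + d{\left(62 \right)}} = \sqrt{\frac{41575}{8} + \left(-1 + 62\right)} = \sqrt{\frac{41575}{8} + 61} = \sqrt{\frac{42063}{8}} = \frac{\sqrt{84126}}{4}$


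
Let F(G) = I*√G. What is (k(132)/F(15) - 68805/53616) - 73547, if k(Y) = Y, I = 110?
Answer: -1314454919/17872 + 2*√15/25 ≈ -73548.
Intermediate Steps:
F(G) = 110*√G
(k(132)/F(15) - 68805/53616) - 73547 = (132/((110*√15)) - 68805/53616) - 73547 = (132*(√15/1650) - 68805*1/53616) - 73547 = (2*√15/25 - 22935/17872) - 73547 = (-22935/17872 + 2*√15/25) - 73547 = -1314454919/17872 + 2*√15/25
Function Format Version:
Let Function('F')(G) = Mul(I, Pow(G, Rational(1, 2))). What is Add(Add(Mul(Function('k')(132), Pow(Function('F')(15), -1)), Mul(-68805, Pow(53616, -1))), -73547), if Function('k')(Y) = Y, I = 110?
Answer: Add(Rational(-1314454919, 17872), Mul(Rational(2, 25), Pow(15, Rational(1, 2)))) ≈ -73548.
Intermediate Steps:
Function('F')(G) = Mul(110, Pow(G, Rational(1, 2)))
Add(Add(Mul(Function('k')(132), Pow(Function('F')(15), -1)), Mul(-68805, Pow(53616, -1))), -73547) = Add(Add(Mul(132, Pow(Mul(110, Pow(15, Rational(1, 2))), -1)), Mul(-68805, Pow(53616, -1))), -73547) = Add(Add(Mul(132, Mul(Rational(1, 1650), Pow(15, Rational(1, 2)))), Mul(-68805, Rational(1, 53616))), -73547) = Add(Add(Mul(Rational(2, 25), Pow(15, Rational(1, 2))), Rational(-22935, 17872)), -73547) = Add(Add(Rational(-22935, 17872), Mul(Rational(2, 25), Pow(15, Rational(1, 2)))), -73547) = Add(Rational(-1314454919, 17872), Mul(Rational(2, 25), Pow(15, Rational(1, 2))))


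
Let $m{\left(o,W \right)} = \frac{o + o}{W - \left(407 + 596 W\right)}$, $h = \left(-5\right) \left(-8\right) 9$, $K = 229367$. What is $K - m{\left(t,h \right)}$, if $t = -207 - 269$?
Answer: $\frac{49223762817}{214607} \approx 2.2937 \cdot 10^{5}$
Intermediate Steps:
$t = -476$
$h = 360$ ($h = 40 \cdot 9 = 360$)
$m{\left(o,W \right)} = \frac{2 o}{-407 - 595 W}$ ($m{\left(o,W \right)} = \frac{2 o}{W - \left(407 + 596 W\right)} = \frac{2 o}{-407 - 595 W}$)
$K - m{\left(t,h \right)} = 229367 - \left(-2\right) \left(-476\right) \frac{1}{407 + 595 \cdot 360} = 229367 - \left(-2\right) \left(-476\right) \frac{1}{407 + 214200} = 229367 - \left(-2\right) \left(-476\right) \frac{1}{214607} = 229367 - \frac{952}{214607} = \frac{49223762817}{214607}$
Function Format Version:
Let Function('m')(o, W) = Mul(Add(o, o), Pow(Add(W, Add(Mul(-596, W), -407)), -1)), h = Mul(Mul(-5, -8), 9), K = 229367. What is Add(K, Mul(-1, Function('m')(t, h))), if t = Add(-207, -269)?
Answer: Rational(49223762817, 214607) ≈ 2.2937e+5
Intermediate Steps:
t = -476
h = 360 (h = Mul(40, 9) = 360)
Function('m')(o, W) = Mul(2, o, Pow(Add(-407, Mul(-595, W)), -1)) (Function('m')(o, W) = Mul(Mul(2, o), Pow(Add(W, Add(-407, Mul(-596, W))), -1)) = Mul(Mul(2, o), Pow(Add(-407, Mul(-595, W)), -1)) = Mul(2, o, Pow(Add(-407, Mul(-595, W)), -1)))
Add(K, Mul(-1, Function('m')(t, h))) = Add(229367, Mul(-1, Mul(-2, -476, Pow(Add(407, Mul(595, 360)), -1)))) = Add(229367, Mul(-1, Mul(-2, -476, Pow(Add(407, 214200), -1)))) = Add(229367, Mul(-1, Mul(-2, -476, Pow(214607, -1)))) = Add(229367, Mul(-1, Mul(-2, -476, Rational(1, 214607)))) = Add(229367, Mul(-1, Rational(952, 214607))) = Add(229367, Rational(-952, 214607)) = Rational(49223762817, 214607)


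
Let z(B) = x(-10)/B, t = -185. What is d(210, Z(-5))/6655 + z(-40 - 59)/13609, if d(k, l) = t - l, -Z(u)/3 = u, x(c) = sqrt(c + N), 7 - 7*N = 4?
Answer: -40/1331 - I*sqrt(469)/9431037 ≈ -0.030053 - 2.2963e-6*I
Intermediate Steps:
N = 3/7 (N = 1 - 1/7*4 = 1 - 4/7 = 3/7 ≈ 0.42857)
x(c) = sqrt(3/7 + c) (x(c) = sqrt(c + 3/7) = sqrt(3/7 + c))
Z(u) = -3*u
d(k, l) = -185 - l
z(B) = I*sqrt(469)/(7*B) (z(B) = (sqrt(21 + 49*(-10))/7)/B = (sqrt(21 - 490)/7)/B = (sqrt(-469)/7)/B = ((I*sqrt(469))/7)/B = (I*sqrt(469)/7)/B = I*sqrt(469)/(7*B))
d(210, Z(-5))/6655 + z(-40 - 59)/13609 = (-185 - (-3)*(-5))/6655 + (I*sqrt(469)/(7*(-40 - 59)))/13609 = (-185 - 1*15)*(1/6655) + ((1/7)*I*sqrt(469)/(-99))*(1/13609) = (-185 - 15)*(1/6655) + ((1/7)*I*sqrt(469)*(-1/99))*(1/13609) = -200*1/6655 - I*sqrt(469)/693*(1/13609) = -40/1331 - I*sqrt(469)/9431037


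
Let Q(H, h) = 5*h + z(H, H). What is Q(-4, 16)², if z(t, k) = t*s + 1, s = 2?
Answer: 5329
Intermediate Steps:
z(t, k) = 1 + 2*t (z(t, k) = t*2 + 1 = 2*t + 1 = 1 + 2*t)
Q(H, h) = 1 + 2*H + 5*h (Q(H, h) = 5*h + (1 + 2*H) = 1 + 2*H + 5*h)
Q(-4, 16)² = (1 + 2*(-4) + 5*16)² = (1 - 8 + 80)² = 73² = 5329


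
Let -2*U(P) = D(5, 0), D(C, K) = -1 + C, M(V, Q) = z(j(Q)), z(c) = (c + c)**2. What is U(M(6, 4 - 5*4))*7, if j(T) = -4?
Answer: -14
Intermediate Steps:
z(c) = 4*c**2 (z(c) = (2*c)**2 = 4*c**2)
M(V, Q) = 64 (M(V, Q) = 4*(-4)**2 = 4*16 = 64)
U(P) = -2 (U(P) = -(-1 + 5)/2 = -1/2*4 = -2)
U(M(6, 4 - 5*4))*7 = -2*7 = -14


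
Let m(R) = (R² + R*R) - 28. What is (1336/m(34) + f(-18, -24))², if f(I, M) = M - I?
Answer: 9560464/326041 ≈ 29.323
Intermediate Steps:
m(R) = -28 + 2*R² (m(R) = (R² + R²) - 28 = 2*R² - 28 = -28 + 2*R²)
(1336/m(34) + f(-18, -24))² = (1336/(-28 + 2*34²) + (-24 - 1*(-18)))² = (1336/(-28 + 2*1156) + (-24 + 18))² = (1336/(-28 + 2312) - 6)² = (1336/2284 - 6)² = (1336*(1/2284) - 6)² = (334/571 - 6)² = (-3092/571)² = 9560464/326041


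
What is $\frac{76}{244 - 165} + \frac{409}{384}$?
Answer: $\frac{61495}{30336} \approx 2.0271$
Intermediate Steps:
$\frac{76}{244 - 165} + \frac{409}{384} = \frac{76}{244 - 165} + 409 \cdot \frac{1}{384} = \frac{76}{79} + \frac{409}{384} = \frac{61495}{30336}$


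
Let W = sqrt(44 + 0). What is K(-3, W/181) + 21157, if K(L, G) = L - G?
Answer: 21154 - 2*sqrt(11)/181 ≈ 21154.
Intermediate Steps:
W = 2*sqrt(11) (W = sqrt(44) = 2*sqrt(11) ≈ 6.6332)
K(-3, W/181) + 21157 = (-3 - 2*sqrt(11)/181) + 21157 = 21154 - 2*sqrt(11)/181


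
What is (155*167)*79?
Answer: 2044915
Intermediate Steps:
(155*167)*79 = 25885*79 = 2044915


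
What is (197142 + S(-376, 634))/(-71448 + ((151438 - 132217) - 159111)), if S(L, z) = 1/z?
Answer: -124988029/133988292 ≈ -0.93283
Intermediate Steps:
(197142 + S(-376, 634))/(-71448 + ((151438 - 132217) - 159111)) = (197142 + 1/634)/(-71448 + ((151438 - 132217) - 159111)) = (197142 + 1/634)/(-71448 + (19221 - 159111)) = 124988029/(634*(-71448 - 139890)) = (124988029/634)/(-211338) = (124988029/634)*(-1/211338) = -124988029/133988292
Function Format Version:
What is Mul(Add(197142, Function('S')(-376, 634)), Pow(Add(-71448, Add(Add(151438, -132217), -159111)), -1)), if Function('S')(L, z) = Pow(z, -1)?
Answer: Rational(-124988029, 133988292) ≈ -0.93283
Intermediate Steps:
Mul(Add(197142, Function('S')(-376, 634)), Pow(Add(-71448, Add(Add(151438, -132217), -159111)), -1)) = Mul(Add(197142, Pow(634, -1)), Pow(Add(-71448, Add(Add(151438, -132217), -159111)), -1)) = Mul(Add(197142, Rational(1, 634)), Pow(Add(-71448, Add(19221, -159111)), -1)) = Mul(Rational(124988029, 634), Pow(Add(-71448, -139890), -1)) = Mul(Rational(124988029, 634), Pow(-211338, -1)) = Mul(Rational(124988029, 634), Rational(-1, 211338)) = Rational(-124988029, 133988292)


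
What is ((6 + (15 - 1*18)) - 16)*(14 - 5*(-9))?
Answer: -767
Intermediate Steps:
((6 + (15 - 1*18)) - 16)*(14 - 5*(-9)) = ((6 + (15 - 18)) - 16)*(14 + 45) = ((6 - 3) - 16)*59 = (3 - 16)*59 = -13*59 = -767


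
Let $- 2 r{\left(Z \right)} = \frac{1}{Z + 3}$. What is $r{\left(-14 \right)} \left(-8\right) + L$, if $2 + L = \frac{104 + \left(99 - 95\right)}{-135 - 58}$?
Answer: $- \frac{6206}{2123} \approx -2.9232$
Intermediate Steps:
$r{\left(Z \right)} = - \frac{1}{2 \left(3 + Z\right)}$ ($r{\left(Z \right)} = - \frac{1}{2 \left(Z + 3\right)} = - \frac{1}{2 \left(3 + Z\right)}$)
$L = - \frac{494}{193}$ ($L = -2 + \frac{104 + \left(99 - 95\right)}{-135 - 58} = -2 + \frac{104 + \left(99 - 95\right)}{-193} = -2 + \left(104 + 4\right) \left(- \frac{1}{193}\right) = -2 + 108 \left(- \frac{1}{193}\right) = -2 - \frac{108}{193} = - \frac{494}{193} \approx -2.5596$)
$r{\left(-14 \right)} \left(-8\right) + L = - \frac{1}{6 + 2 \left(-14\right)} \left(-8\right) - \frac{494}{193} = - \frac{1}{6 - 28} \left(-8\right) - \frac{494}{193} = - \frac{1}{-22} \left(-8\right) - \frac{494}{193} = \left(-1\right) \left(- \frac{1}{22}\right) \left(-8\right) - \frac{494}{193} = \frac{1}{22} \left(-8\right) - \frac{494}{193} = - \frac{4}{11} - \frac{494}{193} = - \frac{6206}{2123}$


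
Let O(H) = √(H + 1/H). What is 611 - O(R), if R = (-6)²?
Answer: 611 - √1297/6 ≈ 605.00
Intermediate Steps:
R = 36
611 - O(R) = 611 - √(36 + 1/36) = 611 - √(1297/36) = 611 - √1297/6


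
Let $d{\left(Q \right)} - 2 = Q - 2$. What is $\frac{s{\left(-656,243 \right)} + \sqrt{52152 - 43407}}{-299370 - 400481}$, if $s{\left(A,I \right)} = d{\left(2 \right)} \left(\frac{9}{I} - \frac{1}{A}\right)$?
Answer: $- \frac{683}{6197880456} - \frac{\sqrt{8745}}{699851} \approx -0.00013373$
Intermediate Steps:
$d{\left(Q \right)} = Q$ ($d{\left(Q \right)} = 2 + \left(Q - 2\right) = 2 + \left(-2 + Q\right) = Q$)
$s{\left(A,I \right)} = - \frac{2}{A} + \frac{18}{I}$ ($s{\left(A,I \right)} = 2 \left(\frac{9}{I} - \frac{1}{A}\right) = 2 \left(- \frac{1}{A} + \frac{9}{I}\right) = - \frac{2}{A} + \frac{18}{I}$)
$\frac{s{\left(-656,243 \right)} + \sqrt{52152 - 43407}}{-299370 - 400481} = \frac{\left(- \frac{2}{-656} + \frac{18}{243}\right) + \sqrt{52152 - 43407}}{-299370 - 400481} = \frac{\left(\left(-2\right) \left(- \frac{1}{656}\right) + 18 \cdot \frac{1}{243}\right) + \sqrt{8745}}{-699851} = \left(\left(\frac{1}{328} + \frac{2}{27}\right) + \sqrt{8745}\right) \left(- \frac{1}{699851}\right) = \left(\frac{683}{8856} + \sqrt{8745}\right) \left(- \frac{1}{699851}\right) = - \frac{683}{6197880456} - \frac{\sqrt{8745}}{699851}$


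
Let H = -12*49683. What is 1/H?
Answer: -1/596196 ≈ -1.6773e-6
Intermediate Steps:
H = -596196
1/H = 1/(-596196) = -1/596196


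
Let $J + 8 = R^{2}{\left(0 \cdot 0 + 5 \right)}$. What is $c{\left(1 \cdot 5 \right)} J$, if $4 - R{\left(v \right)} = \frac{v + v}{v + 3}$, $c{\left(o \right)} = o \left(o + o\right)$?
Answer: $- \frac{175}{8} \approx -21.875$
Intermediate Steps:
$c{\left(o \right)} = 2 o^{2}$ ($c{\left(o \right)} = o 2 o = 2 o^{2}$)
$R{\left(v \right)} = 4 - \frac{2 v}{3 + v}$ ($R{\left(v \right)} = 4 - \frac{v + v}{v + 3} = 4 - \frac{2 v}{3 + v}$)
$J = - \frac{7}{16}$ ($J = -8 + \left(\frac{2 \left(6 + \left(0 \cdot 0 + 5\right)\right)}{3 + \left(0 \cdot 0 + 5\right)}\right)^{2} = -8 + \left(\frac{2 \left(6 + \left(0 + 5\right)\right)}{3 + \left(0 + 5\right)}\right)^{2} = -8 + \left(\frac{2 \left(6 + 5\right)}{3 + 5}\right)^{2} = -8 + \left(2 \cdot \frac{1}{8} \cdot 11\right)^{2} = -8 + \left(\frac{11}{4}\right)^{2} = -8 + \frac{121}{16} = - \frac{7}{16} \approx -0.4375$)
$c{\left(1 \cdot 5 \right)} J = 2 \left(1 \cdot 5\right)^{2} \left(- \frac{7}{16}\right) = 2 \cdot 5^{2} \left(- \frac{7}{16}\right) = 2 \cdot 25 \left(- \frac{7}{16}\right) = 50 \left(- \frac{7}{16}\right) = - \frac{175}{8}$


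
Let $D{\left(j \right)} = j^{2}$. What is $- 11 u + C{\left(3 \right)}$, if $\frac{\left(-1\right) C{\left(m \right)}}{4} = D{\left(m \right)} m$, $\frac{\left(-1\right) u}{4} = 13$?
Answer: $464$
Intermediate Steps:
$u = -52$ ($u = \left(-4\right) 13 = -52$)
$C{\left(m \right)} = - 4 m^{3}$ ($C{\left(m \right)} = - 4 m^{2} m = - 4 m^{3}$)
$- 11 u + C{\left(3 \right)} = \left(-11\right) \left(-52\right) - 4 \cdot 3^{3} = 572 - 108 = 464$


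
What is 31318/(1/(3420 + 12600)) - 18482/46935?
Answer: 23547963468118/46935 ≈ 5.0171e+8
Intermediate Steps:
31318/(1/(3420 + 12600)) - 18482/46935 = 31318/(1/16020) - 18482*1/46935 = 31318/(1/16020) - 18482/46935 = 31318*16020 - 18482/46935 = 501714360 - 18482/46935 = 23547963468118/46935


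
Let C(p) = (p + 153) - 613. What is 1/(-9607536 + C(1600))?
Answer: -1/9606396 ≈ -1.0410e-7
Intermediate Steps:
C(p) = -460 + p (C(p) = (153 + p) - 613 = -460 + p)
1/(-9607536 + C(1600)) = 1/(-9607536 + (-460 + 1600)) = 1/(-9607536 + 1140) = 1/(-9606396) = -1/9606396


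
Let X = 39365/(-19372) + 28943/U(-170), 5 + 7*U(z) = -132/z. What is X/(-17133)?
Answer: 111206996885/39717423628 ≈ 2.8000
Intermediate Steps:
U(z) = -5/7 - 132/(7*z) (U(z) = -5/7 + (-132/z)/7 = -5/7 - 132/(7*z))
X = -333620990655/6954548 (X = 39365/(-19372) + 28943/(((⅐)*(-132 - 5*(-170))/(-170))) = 39365*(-1/19372) + 28943/(((⅐)*(-1/170)*(-132 + 850))) = -39365/19372 + 28943/(((⅐)*(-1/170)*718)) = -39365/19372 + 28943/(-359/595) = -39365/19372 + 28943*(-595/359) = -39365/19372 - 17221085/359 = -333620990655/6954548 ≈ -47972.)
X/(-17133) = -333620990655/6954548/(-17133) = -333620990655/6954548*(-1/17133) = 111206996885/39717423628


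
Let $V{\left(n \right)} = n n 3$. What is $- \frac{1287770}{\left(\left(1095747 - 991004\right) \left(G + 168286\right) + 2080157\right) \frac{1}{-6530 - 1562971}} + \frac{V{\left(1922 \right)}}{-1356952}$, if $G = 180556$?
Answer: $\frac{584414328743918691}{12396040721044594} \approx 47.145$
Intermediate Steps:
$V{\left(n \right)} = 3 n^{2}$ ($V{\left(n \right)} = n^{2} \cdot 3 = 3 n^{2}$)
$- \frac{1287770}{\left(\left(1095747 - 991004\right) \left(G + 168286\right) + 2080157\right) \frac{1}{-6530 - 1562971}} + \frac{V{\left(1922 \right)}}{-1356952} = - \frac{1287770}{\left(\left(1095747 - 991004\right) \left(180556 + 168286\right) + 2080157\right) \frac{1}{-6530 - 1562971}} + \frac{3 \cdot 1922^{2}}{-1356952} = - \frac{1287770}{\left(104743 \cdot 348842 + 2080157\right) \frac{1}{-1569501}} + 3 \cdot 3694084 \left(- \frac{1}{1356952}\right) = - \frac{1287770}{\left(36538757606 + 2080157\right) \left(- \frac{1}{1569501}\right)} + 11082252 \left(- \frac{1}{1356952}\right) = - \frac{1287770}{36540837763 \left(- \frac{1}{1569501}\right)} - \frac{2770563}{339238} = - \frac{1287770}{- \frac{36540837763}{1569501}} - \frac{2770563}{339238} = \left(-1287770\right) \left(- \frac{1569501}{36540837763}\right) - \frac{2770563}{339238} = \frac{2021156302770}{36540837763} - \frac{2770563}{339238} = \frac{584414328743918691}{12396040721044594}$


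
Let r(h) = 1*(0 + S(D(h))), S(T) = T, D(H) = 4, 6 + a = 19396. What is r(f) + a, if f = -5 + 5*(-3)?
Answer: 19394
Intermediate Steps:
a = 19390 (a = -6 + 19396 = 19390)
f = -20 (f = -5 - 15 = -20)
r(h) = 4 (r(h) = 1*(0 + 4) = 1*4 = 4)
r(f) + a = 4 + 19390 = 19394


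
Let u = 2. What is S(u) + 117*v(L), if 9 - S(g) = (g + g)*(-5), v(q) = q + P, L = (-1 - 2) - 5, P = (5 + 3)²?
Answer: 6581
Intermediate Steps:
P = 64 (P = 8² = 64)
L = -8 (L = -3 - 5 = -8)
v(q) = 64 + q (v(q) = q + 64 = 64 + q)
S(g) = 9 + 10*g (S(g) = 9 - (g + g)*(-5) = 9 - 2*g*(-5) = 9 - (-10)*g = 9 + 10*g)
S(u) + 117*v(L) = (9 + 10*2) + 117*(64 - 8) = (9 + 20) + 117*56 = 29 + 6552 = 6581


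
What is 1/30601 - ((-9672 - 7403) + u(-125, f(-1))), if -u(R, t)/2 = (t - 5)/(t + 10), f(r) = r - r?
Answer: 522481475/30601 ≈ 17074.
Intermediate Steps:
f(r) = 0
u(R, t) = -2*(-5 + t)/(10 + t) (u(R, t) = -2*(t - 5)/(t + 10) = -2*(-5 + t)/(10 + t))
1/30601 - ((-9672 - 7403) + u(-125, f(-1))) = 1/30601 - ((-9672 - 7403) + 2*(5 - 1*0)/(10 + 0)) = 1/30601 - (-17075 + 2*(5 + 0)/10) = 1/30601 - (-17075 + 2*(1/10)*5) = 1/30601 - (-17075 + 1) = 1/30601 - 1*(-17074) = 1/30601 + 17074 = 522481475/30601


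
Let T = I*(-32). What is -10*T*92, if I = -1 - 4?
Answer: -147200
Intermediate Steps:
I = -5
T = 160 (T = -5*(-32) = 160)
-10*T*92 = -10*160*92 = -1600*92 = -147200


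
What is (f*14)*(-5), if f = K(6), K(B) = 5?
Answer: -350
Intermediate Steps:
f = 5
(f*14)*(-5) = (5*14)*(-5) = 70*(-5) = -350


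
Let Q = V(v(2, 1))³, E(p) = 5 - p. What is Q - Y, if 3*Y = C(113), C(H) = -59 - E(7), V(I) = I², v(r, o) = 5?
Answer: 15644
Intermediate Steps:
C(H) = -57 (C(H) = -59 - (5 - 1*7) = -59 - (5 - 7) = -59 - 1*(-2) = -59 + 2 = -57)
Y = -19 (Y = (⅓)*(-57) = -19)
Q = 15625 (Q = (5²)³ = 25³ = 15625)
Q - Y = 15625 - 1*(-19) = 15625 + 19 = 15644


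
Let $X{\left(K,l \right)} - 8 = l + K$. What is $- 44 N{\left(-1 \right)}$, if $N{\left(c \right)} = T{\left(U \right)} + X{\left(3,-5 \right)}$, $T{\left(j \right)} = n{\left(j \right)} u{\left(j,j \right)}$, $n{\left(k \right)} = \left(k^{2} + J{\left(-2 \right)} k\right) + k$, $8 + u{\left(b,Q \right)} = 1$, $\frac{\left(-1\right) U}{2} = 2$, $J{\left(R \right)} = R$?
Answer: $5896$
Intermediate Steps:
$X{\left(K,l \right)} = 8 + K + l$ ($X{\left(K,l \right)} = 8 + \left(l + K\right) = 8 + \left(K + l\right) = 8 + K + l$)
$U = -4$ ($U = \left(-2\right) 2 = -4$)
$u{\left(b,Q \right)} = -7$ ($u{\left(b,Q \right)} = -8 + 1 = -7$)
$n{\left(k \right)} = k^{2} - k$ ($n{\left(k \right)} = \left(k^{2} - 2 k\right) + k = k^{2} - k$)
$T{\left(j \right)} = - 7 j \left(-1 + j\right)$ ($T{\left(j \right)} = j \left(-1 + j\right) \left(-7\right) = - 7 j \left(-1 + j\right)$)
$N{\left(c \right)} = -134$ ($N{\left(c \right)} = 7 \left(-4\right) \left(1 - -4\right) + \left(8 + 3 - 5\right) = 7 \left(-4\right) \left(1 + 4\right) + 6 = 7 \left(-4\right) 5 + 6 = -140 + 6 = -134$)
$- 44 N{\left(-1 \right)} = \left(-44\right) \left(-134\right) = 5896$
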